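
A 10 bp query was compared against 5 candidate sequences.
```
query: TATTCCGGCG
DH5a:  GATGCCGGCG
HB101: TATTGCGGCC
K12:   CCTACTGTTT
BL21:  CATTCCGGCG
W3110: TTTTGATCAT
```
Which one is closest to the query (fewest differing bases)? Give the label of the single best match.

Hamming distances to query — DH5a: 2; HB101: 2; K12: 7; BL21: 1; W3110: 7.
Smallest is BL21 with 1 mismatch.

BL21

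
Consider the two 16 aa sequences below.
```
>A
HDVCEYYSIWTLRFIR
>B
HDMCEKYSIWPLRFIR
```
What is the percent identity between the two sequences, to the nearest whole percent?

3 positions differ (3, 6, 11), so 13 of 16 match: 13/16 = 81.25%.

81%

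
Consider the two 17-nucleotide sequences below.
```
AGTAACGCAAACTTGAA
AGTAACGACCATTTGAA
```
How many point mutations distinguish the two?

4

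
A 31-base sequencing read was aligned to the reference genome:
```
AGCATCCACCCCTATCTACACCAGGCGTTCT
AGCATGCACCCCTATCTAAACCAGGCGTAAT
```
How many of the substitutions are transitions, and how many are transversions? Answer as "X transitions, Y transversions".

Transitions (purine↔purine or pyrimidine↔pyrimidine): none.
Transversions (purine↔pyrimidine): 6 C→G, 19 C→A, 29 T→A, 30 C→A.

0 transitions, 4 transversions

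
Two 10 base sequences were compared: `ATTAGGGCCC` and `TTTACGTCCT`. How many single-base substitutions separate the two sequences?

Comparing position by position, 4 positions differ: 1 (A/T), 5 (G/C), 7 (G/T), 10 (C/T).

4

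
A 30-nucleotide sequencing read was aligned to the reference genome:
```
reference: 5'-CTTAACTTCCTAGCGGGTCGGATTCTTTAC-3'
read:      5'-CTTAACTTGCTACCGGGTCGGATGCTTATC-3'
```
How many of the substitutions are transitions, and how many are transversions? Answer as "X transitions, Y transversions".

0 transitions, 5 transversions

Mismatches (1-based):
base 9: C→G (pyrimidine→purine, transversion)
base 13: G→C (purine→pyrimidine, transversion)
base 24: T→G (pyrimidine→purine, transversion)
base 28: T→A (pyrimidine→purine, transversion)
base 29: A→T (purine→pyrimidine, transversion)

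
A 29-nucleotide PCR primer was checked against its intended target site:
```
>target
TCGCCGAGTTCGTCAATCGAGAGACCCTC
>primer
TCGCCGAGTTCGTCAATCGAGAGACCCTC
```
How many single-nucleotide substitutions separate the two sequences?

0

No positions differ; the sequences are identical.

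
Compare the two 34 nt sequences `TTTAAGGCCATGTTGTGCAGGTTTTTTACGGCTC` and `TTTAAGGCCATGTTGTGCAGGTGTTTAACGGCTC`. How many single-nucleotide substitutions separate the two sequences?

2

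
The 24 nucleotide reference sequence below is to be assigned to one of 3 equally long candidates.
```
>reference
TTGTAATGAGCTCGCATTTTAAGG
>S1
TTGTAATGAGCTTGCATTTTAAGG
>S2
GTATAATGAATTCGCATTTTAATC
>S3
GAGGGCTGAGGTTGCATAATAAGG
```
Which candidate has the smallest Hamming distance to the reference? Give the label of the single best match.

S1 differs at 1 position; S2 differs at 6 positions; S3 differs at 9 positions. The closest is S1.

S1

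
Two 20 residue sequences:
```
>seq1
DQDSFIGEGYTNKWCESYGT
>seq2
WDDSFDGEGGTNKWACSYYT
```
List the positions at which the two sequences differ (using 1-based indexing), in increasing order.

1, 2, 6, 10, 15, 16, 19

Differences at position 1 (D→W), position 2 (Q→D), position 6 (I→D), position 10 (Y→G), position 15 (C→A), position 16 (E→C), position 19 (G→Y).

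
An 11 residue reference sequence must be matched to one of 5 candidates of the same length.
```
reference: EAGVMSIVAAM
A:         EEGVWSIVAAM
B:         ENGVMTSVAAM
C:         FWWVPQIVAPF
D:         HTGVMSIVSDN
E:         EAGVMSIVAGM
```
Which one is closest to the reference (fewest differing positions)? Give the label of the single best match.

Hamming distances to reference — A: 2; B: 3; C: 7; D: 5; E: 1.
Smallest is E with 1 mismatch.

E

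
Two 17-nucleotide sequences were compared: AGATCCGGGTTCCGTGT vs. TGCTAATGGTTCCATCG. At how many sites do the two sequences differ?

Comparing position by position, 8 sites differ: 1 (A/T), 3 (A/C), 5 (C/A), 6 (C/A), 7 (G/T), 14 (G/A), 16 (G/C), 17 (T/G).

8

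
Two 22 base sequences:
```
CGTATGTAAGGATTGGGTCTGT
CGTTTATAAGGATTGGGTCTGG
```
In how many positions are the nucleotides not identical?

3

Comparing position by position, 3 positions differ: 4 (A/T), 6 (G/A), 22 (T/G).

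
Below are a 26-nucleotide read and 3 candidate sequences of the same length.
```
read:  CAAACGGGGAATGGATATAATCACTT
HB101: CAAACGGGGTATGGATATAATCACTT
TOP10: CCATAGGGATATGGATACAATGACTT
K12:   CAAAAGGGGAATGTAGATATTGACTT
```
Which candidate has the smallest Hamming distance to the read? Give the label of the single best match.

HB101 differs at 1 site; TOP10 differs at 7 sites; K12 differs at 5 sites. The closest is HB101.

HB101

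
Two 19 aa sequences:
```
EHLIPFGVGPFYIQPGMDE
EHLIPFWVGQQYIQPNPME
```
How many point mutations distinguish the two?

Comparing position by position, 6 residues differ: 7 (G/W), 10 (P/Q), 11 (F/Q), 16 (G/N), 17 (M/P), 18 (D/M).

6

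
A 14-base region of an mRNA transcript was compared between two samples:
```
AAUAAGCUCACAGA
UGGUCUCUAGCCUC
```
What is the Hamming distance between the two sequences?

11

The sequences differ at bases 1, 2, 3, 4, 5, 6, 9, 10, 12, 13, 14 (1-based) — 11 in total.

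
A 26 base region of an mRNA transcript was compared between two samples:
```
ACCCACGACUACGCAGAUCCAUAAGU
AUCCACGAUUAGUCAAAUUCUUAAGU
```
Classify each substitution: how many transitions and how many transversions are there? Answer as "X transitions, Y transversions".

Transitions (purine↔purine or pyrimidine↔pyrimidine): 2 C→U, 9 C→U, 16 G→A, 19 C→U.
Transversions (purine↔pyrimidine): 12 C→G, 13 G→U, 21 A→U.

4 transitions, 3 transversions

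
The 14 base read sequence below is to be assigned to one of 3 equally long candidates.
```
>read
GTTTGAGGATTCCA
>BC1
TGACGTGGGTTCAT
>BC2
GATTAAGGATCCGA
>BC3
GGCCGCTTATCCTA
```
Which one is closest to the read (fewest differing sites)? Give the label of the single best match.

Hamming distances to read — BC1: 8; BC2: 4; BC3: 8.
Smallest is BC2 with 4 mismatches.

BC2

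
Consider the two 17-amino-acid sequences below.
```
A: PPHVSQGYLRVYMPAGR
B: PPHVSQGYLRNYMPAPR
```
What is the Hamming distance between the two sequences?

Comparing position by position, 2 residues differ: 11 (V/N), 16 (G/P).

2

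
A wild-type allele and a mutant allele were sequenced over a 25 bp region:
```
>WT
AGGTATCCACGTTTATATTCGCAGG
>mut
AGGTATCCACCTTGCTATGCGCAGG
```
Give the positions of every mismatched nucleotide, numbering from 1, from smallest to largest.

Scanning 1-based: 11: G/C; 14: T/G; 15: A/C; 19: T/G.

11, 14, 15, 19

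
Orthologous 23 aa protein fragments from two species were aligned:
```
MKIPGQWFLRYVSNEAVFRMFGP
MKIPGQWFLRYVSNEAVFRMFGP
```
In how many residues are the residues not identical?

No positions differ; the sequences are identical.

0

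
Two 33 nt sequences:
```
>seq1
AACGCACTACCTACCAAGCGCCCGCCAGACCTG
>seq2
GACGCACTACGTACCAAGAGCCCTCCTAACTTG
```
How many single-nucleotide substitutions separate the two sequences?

7

Mismatches (1-based): position 1: A→G; position 11: C→G; position 19: C→A; position 24: G→T; position 27: A→T; position 28: G→A; position 31: C→T.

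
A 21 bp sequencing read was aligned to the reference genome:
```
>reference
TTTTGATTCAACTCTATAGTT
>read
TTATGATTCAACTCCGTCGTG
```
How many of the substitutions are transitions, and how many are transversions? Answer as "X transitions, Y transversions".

2 transitions, 3 transversions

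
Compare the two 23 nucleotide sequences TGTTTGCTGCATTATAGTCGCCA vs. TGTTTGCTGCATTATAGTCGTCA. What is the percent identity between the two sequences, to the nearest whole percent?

Mismatch at position 21 (1-based): 1 of 23.
Identical positions: 22/23 = 95.65% → 96%.

96%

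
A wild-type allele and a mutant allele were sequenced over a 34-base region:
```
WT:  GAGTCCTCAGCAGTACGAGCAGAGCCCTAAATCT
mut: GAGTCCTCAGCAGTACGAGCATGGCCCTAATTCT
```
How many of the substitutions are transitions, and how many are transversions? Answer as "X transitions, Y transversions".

Mismatches (1-based):
position 22: G→T (purine→pyrimidine, transversion)
position 23: A→G (purine→purine, transition)
position 31: A→T (purine→pyrimidine, transversion)

1 transition, 2 transversions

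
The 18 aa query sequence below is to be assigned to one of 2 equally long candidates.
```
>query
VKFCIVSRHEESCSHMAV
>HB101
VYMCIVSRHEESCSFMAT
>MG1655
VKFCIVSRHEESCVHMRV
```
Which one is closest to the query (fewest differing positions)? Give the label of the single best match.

Hamming distances to query — HB101: 4; MG1655: 2.
Smallest is MG1655 with 2 mismatches.

MG1655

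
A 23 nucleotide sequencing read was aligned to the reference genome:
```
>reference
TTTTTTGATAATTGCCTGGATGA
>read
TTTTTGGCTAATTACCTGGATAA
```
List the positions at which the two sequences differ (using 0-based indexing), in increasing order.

Scanning 0-based: 5: T/G; 7: A/C; 13: G/A; 21: G/A.

5, 7, 13, 21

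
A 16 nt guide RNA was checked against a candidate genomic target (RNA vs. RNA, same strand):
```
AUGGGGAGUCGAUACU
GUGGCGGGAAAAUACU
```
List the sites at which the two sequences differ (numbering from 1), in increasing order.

Scanning 1-based: 1: A/G; 5: G/C; 7: A/G; 9: U/A; 10: C/A; 11: G/A.

1, 5, 7, 9, 10, 11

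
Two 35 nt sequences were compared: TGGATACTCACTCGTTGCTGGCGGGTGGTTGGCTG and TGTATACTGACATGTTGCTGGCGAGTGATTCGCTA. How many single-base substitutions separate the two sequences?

8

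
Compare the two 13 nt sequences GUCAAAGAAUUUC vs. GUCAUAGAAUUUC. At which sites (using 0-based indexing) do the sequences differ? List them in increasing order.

4

Differences at site 4 (A→U).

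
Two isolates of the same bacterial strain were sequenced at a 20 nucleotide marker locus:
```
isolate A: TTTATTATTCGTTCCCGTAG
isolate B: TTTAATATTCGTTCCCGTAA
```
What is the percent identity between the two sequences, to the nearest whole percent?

90%

Mismatches at positions 5, 20 (1-based): 2 of 20.
Identical positions: 18/20 = 90% → 90%.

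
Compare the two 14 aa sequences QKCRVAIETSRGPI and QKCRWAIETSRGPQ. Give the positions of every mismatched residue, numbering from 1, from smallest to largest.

Scanning 1-based: 5: V/W; 14: I/Q.

5, 14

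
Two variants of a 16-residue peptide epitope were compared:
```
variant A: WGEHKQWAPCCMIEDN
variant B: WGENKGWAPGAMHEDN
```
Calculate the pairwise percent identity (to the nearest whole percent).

Mismatches at positions 4, 6, 10, 11, 13 (1-based): 5 of 16.
Identical positions: 11/16 = 68.75% → 69%.

69%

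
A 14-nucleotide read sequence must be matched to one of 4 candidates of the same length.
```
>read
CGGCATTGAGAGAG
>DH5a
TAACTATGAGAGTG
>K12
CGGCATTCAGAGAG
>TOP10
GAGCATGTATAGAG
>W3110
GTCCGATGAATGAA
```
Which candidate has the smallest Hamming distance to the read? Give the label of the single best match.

K12

Hamming distances to read — DH5a: 6; K12: 1; TOP10: 5; W3110: 8.
Smallest is K12 with 1 mismatch.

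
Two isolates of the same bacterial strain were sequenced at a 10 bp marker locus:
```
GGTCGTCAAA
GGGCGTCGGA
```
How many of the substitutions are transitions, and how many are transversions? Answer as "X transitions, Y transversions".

2 transitions, 1 transversion

Mismatches (1-based):
position 3: T→G (pyrimidine→purine, transversion)
position 8: A→G (purine→purine, transition)
position 9: A→G (purine→purine, transition)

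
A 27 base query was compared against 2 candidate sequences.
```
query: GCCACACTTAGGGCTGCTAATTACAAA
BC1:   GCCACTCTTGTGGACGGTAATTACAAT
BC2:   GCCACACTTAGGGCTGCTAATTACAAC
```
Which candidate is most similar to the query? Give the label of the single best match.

Hamming distances to query — BC1: 7; BC2: 1.
Smallest is BC2 with 1 mismatch.

BC2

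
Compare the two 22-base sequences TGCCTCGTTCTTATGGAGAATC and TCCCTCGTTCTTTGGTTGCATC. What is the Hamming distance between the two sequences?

The sequences differ at bases 2, 13, 14, 16, 17, 19 (1-based) — 6 in total.

6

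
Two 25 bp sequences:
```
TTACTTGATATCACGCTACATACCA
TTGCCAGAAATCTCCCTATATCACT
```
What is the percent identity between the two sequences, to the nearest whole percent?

60%

Mismatches at positions 3, 5, 6, 9, 13, 15, 19, 22, 23, 25 (1-based): 10 of 25.
Identical positions: 15/25 = 60% → 60%.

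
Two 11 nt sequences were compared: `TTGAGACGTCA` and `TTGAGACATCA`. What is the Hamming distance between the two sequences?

1

Mismatches (1-based): position 8: G→A.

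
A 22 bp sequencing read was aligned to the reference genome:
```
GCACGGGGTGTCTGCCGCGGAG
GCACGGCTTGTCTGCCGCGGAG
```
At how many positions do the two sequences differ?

Comparing position by position, 2 positions differ: 7 (G/C), 8 (G/T).

2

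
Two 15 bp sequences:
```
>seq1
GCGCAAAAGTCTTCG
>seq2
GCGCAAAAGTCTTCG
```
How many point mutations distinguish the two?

0

No positions differ; the sequences are identical.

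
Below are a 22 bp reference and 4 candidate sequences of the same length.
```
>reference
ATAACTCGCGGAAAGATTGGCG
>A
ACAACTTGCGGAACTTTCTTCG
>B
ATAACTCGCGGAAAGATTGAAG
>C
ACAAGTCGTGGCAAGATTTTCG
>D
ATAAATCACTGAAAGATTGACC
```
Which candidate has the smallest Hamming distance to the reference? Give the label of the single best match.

B

A differs at 8 bases; B differs at 2 bases; C differs at 6 bases; D differs at 5 bases. The closest is B.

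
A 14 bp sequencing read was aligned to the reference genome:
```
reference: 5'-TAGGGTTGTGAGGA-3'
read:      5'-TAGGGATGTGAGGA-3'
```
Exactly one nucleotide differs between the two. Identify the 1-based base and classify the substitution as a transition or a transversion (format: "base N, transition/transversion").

base 6, transversion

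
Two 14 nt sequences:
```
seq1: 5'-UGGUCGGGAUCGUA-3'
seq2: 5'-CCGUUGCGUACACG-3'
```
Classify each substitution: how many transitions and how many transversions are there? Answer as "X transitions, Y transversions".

Transitions (purine↔purine or pyrimidine↔pyrimidine): 1 U→C, 5 C→U, 12 G→A, 13 U→C, 14 A→G.
Transversions (purine↔pyrimidine): 2 G→C, 7 G→C, 9 A→U, 10 U→A.

5 transitions, 4 transversions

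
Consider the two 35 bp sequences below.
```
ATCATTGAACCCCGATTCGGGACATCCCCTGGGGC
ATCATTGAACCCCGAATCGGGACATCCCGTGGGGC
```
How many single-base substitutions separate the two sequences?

2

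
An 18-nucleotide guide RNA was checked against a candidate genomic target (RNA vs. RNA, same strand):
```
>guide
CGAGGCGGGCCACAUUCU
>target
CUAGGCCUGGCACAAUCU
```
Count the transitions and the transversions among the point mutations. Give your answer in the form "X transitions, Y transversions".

Transitions (purine↔purine or pyrimidine↔pyrimidine): none.
Transversions (purine↔pyrimidine): 2 G→U, 7 G→C, 8 G→U, 10 C→G, 15 U→A.

0 transitions, 5 transversions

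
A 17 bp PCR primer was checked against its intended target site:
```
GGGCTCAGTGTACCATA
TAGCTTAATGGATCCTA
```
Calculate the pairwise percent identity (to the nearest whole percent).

59%

Mismatches at positions 1, 2, 6, 8, 11, 13, 15 (1-based): 7 of 17.
Identical positions: 10/17 = 58.82% → 59%.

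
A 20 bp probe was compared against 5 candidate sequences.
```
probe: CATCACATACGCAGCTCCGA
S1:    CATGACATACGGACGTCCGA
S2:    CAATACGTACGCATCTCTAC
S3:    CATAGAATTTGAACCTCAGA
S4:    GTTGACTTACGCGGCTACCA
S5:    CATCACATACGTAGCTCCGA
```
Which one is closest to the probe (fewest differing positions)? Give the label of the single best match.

S1 differs at 4 positions; S2 differs at 7 positions; S3 differs at 8 positions; S4 differs at 7 positions; S5 differs at 1 position. The closest is S5.

S5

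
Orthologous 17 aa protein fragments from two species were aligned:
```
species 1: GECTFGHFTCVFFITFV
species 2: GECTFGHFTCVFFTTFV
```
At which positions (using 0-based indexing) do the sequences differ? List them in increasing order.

Scanning 0-based: 13: I/T.

13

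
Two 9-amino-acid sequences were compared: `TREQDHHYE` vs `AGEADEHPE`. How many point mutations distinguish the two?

Mismatches (1-based): position 1: T→A; position 2: R→G; position 4: Q→A; position 6: H→E; position 8: Y→P.

5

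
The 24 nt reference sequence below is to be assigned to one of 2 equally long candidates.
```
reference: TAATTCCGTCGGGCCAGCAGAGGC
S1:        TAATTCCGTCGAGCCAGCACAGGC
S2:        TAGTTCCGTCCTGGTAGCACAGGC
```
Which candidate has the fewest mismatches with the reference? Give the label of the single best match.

S1 differs at 2 sites; S2 differs at 6 sites. The closest is S1.

S1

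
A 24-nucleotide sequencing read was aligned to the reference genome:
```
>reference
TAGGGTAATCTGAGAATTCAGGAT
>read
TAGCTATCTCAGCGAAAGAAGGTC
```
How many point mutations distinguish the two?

Comparing position by position, 12 sites differ: 4 (G/C), 5 (G/T), 6 (T/A), 7 (A/T), 8 (A/C), 11 (T/A), 13 (A/C), 17 (T/A), 18 (T/G), 19 (C/A), 23 (A/T), 24 (T/C).

12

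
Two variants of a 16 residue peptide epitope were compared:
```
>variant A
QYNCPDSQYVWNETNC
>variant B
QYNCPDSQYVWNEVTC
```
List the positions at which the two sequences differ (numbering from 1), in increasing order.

14, 15

Scanning 1-based: 14: T/V; 15: N/T.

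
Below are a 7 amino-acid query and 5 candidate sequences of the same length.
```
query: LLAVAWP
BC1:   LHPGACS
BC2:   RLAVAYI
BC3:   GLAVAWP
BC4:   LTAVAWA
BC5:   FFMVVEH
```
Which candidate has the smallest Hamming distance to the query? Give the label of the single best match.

BC3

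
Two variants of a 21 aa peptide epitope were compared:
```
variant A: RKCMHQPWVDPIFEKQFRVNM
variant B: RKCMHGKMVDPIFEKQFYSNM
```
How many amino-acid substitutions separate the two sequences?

The sequences differ at positions 6, 7, 8, 18, 19 (1-based) — 5 in total.

5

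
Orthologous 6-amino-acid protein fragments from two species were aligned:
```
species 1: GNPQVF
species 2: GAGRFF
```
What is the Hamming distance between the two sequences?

4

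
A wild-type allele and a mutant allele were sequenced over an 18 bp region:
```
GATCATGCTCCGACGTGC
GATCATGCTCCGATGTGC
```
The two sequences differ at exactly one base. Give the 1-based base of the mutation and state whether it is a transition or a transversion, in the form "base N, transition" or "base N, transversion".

Base 14 changes C→T. C is a pyrimidine and T is a pyrimidine, so this is a transition.

base 14, transition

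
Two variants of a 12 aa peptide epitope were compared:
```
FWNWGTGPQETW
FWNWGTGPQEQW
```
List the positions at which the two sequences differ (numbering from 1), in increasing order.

11

Differences at position 11 (T→Q).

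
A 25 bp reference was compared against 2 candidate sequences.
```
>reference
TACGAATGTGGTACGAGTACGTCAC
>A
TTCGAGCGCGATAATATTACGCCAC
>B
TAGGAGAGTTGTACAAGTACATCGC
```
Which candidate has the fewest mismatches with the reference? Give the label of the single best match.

A differs at 9 sites; B differs at 7 sites. The closest is B.

B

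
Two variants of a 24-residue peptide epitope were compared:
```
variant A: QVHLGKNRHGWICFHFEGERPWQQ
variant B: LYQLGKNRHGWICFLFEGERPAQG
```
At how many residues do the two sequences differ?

6

Comparing position by position, 6 residues differ: 1 (Q/L), 2 (V/Y), 3 (H/Q), 15 (H/L), 22 (W/A), 24 (Q/G).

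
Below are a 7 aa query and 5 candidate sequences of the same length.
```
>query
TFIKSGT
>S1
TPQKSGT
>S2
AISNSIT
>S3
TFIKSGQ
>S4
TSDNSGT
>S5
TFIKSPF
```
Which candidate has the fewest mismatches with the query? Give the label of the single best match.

S3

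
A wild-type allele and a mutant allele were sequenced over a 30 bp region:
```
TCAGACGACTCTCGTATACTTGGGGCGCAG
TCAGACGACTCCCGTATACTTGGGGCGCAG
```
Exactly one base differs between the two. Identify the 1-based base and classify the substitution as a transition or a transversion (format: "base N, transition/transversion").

The sequences differ only at base 12: T→C (pyrimidine→pyrimidine), a transition.

base 12, transition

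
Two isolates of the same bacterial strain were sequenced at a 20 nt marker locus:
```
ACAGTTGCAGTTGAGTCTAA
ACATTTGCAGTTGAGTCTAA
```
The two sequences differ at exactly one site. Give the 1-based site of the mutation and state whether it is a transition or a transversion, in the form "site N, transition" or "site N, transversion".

site 4, transversion

The sequences differ only at site 4: G→T (purine→pyrimidine), a transversion.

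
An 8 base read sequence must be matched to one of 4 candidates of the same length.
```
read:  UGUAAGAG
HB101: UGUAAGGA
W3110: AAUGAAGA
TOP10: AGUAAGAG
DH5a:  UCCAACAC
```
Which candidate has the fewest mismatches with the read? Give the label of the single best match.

TOP10

HB101 differs at 2 bases; W3110 differs at 6 bases; TOP10 differs at 1 base; DH5a differs at 4 bases. The closest is TOP10.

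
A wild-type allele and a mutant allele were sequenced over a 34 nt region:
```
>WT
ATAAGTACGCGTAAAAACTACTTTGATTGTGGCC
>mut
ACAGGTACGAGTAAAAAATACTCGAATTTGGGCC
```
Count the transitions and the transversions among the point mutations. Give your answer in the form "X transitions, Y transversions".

Transitions (purine↔purine or pyrimidine↔pyrimidine): 2 T→C, 4 A→G, 23 T→C, 25 G→A.
Transversions (purine↔pyrimidine): 10 C→A, 18 C→A, 24 T→G, 29 G→T, 30 T→G.

4 transitions, 5 transversions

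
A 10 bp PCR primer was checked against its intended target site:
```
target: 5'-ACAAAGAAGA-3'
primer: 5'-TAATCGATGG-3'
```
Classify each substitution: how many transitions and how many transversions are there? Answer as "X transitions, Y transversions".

1 transition, 5 transversions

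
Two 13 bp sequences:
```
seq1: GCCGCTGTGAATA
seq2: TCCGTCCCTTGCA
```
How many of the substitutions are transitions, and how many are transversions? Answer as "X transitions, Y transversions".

5 transitions, 4 transversions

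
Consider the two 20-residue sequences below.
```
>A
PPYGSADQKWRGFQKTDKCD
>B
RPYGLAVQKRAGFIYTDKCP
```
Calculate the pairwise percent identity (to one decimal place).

60.0%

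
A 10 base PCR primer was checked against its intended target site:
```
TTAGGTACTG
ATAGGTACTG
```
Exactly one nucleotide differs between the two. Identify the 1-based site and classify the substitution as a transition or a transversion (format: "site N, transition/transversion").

site 1, transversion

Site 1 changes T→A. T is a pyrimidine and A is a purine, so this is a transversion.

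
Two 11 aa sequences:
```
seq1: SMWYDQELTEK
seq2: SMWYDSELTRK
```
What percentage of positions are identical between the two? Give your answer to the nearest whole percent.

Mismatches at positions 6, 10 (1-based): 2 of 11.
Identical positions: 9/11 = 81.82% → 82%.

82%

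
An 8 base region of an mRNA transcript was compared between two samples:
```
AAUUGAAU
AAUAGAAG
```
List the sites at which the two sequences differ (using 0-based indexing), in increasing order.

Differences at site 3 (U→A), site 7 (U→G).

3, 7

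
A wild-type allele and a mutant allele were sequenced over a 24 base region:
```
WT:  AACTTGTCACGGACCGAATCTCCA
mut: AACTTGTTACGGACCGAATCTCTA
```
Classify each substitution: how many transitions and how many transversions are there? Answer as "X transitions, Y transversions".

2 transitions, 0 transversions

Transitions (purine↔purine or pyrimidine↔pyrimidine): 8 C→T, 23 C→T.
Transversions (purine↔pyrimidine): none.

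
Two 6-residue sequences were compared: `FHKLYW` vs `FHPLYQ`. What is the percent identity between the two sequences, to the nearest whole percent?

Mismatches at positions 3, 6 (1-based): 2 of 6.
Identical positions: 4/6 = 66.67% → 67%.

67%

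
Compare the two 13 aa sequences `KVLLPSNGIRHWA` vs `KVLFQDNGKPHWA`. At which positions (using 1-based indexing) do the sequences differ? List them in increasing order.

Scanning 1-based: 4: L/F; 5: P/Q; 6: S/D; 9: I/K; 10: R/P.

4, 5, 6, 9, 10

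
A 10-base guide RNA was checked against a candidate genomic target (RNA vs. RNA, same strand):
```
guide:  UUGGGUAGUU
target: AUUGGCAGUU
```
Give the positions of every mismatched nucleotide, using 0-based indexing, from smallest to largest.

Scanning 0-based: 0: U/A; 2: G/U; 5: U/C.

0, 2, 5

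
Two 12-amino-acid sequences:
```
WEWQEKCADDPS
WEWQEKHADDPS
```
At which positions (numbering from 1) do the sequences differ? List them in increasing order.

7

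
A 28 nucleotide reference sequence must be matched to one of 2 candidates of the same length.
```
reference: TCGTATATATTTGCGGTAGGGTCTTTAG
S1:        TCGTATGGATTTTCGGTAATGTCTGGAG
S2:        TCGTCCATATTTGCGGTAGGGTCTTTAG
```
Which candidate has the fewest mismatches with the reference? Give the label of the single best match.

S2

S1 differs at 7 sites; S2 differs at 2 sites. The closest is S2.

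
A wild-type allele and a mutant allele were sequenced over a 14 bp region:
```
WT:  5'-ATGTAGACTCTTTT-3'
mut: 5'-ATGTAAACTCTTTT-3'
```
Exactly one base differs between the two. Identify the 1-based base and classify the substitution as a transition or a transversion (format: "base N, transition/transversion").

The sequences differ only at base 6: G→A (purine→purine), a transition.

base 6, transition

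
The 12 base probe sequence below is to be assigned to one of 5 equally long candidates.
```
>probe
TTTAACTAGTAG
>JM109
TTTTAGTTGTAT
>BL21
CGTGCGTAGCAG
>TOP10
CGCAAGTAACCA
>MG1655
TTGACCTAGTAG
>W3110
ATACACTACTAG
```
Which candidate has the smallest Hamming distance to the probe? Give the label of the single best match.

MG1655

Hamming distances to probe — JM109: 4; BL21: 6; TOP10: 8; MG1655: 2; W3110: 4.
Smallest is MG1655 with 2 mismatches.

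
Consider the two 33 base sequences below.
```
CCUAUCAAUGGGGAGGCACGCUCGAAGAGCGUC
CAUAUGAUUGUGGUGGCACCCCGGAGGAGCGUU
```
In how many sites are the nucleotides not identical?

10

Comparing position by position, 10 sites differ: 2 (C/A), 6 (C/G), 8 (A/U), 11 (G/U), 14 (A/U), 20 (G/C), 22 (U/C), 23 (C/G), 26 (A/G), 33 (C/U).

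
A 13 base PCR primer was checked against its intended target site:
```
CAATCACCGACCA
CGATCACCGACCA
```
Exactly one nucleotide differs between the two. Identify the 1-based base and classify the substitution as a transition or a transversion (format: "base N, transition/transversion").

The sequences differ only at base 2: A→G (purine→purine), a transition.

base 2, transition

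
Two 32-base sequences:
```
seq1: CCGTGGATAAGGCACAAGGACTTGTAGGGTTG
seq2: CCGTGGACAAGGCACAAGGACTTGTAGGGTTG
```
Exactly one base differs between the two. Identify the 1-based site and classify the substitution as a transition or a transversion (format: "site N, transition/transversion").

site 8, transition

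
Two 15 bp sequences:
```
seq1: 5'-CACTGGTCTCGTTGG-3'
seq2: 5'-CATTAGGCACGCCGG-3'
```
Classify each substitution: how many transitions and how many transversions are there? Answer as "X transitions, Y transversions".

4 transitions, 2 transversions

Transitions (purine↔purine or pyrimidine↔pyrimidine): 3 C→T, 5 G→A, 12 T→C, 13 T→C.
Transversions (purine↔pyrimidine): 7 T→G, 9 T→A.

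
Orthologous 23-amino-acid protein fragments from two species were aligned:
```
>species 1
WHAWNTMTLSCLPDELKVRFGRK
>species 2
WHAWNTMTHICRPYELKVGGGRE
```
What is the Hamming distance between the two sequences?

The sequences differ at residues 9, 10, 12, 14, 19, 20, 23 (1-based) — 7 in total.

7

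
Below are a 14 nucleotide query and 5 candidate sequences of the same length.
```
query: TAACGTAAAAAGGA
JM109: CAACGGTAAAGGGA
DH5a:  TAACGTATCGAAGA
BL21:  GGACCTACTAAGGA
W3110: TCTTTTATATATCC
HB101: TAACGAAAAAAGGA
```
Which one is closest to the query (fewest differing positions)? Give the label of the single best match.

HB101

JM109 differs at 4 positions; DH5a differs at 4 positions; BL21 differs at 5 positions; W3110 differs at 9 positions; HB101 differs at 1 position. The closest is HB101.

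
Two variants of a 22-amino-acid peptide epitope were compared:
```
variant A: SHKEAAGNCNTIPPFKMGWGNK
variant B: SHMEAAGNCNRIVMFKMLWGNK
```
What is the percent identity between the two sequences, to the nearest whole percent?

77%

Mismatches at positions 3, 11, 13, 14, 18 (1-based): 5 of 22.
Identical positions: 17/22 = 77.27% → 77%.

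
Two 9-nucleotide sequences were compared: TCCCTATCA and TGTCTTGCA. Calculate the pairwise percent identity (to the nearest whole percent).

56%

4 positions differ (2, 3, 6, 7), so 5 of 9 match: 5/9 = 55.56%.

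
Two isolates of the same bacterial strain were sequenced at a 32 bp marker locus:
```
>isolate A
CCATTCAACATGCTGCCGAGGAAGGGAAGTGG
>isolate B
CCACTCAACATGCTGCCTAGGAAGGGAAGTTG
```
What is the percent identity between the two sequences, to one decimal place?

3 positions differ (4, 18, 31), so 29 of 32 match: 29/32 = 90.62%.

90.6%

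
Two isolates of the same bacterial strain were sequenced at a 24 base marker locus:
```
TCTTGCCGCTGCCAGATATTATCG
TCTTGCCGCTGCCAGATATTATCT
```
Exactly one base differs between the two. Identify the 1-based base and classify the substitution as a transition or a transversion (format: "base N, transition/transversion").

The sequences differ only at base 24: G→T (purine→pyrimidine), a transversion.

base 24, transversion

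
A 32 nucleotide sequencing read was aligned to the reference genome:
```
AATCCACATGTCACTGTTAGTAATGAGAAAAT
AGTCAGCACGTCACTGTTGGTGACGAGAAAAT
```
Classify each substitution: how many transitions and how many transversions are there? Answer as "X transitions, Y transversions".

6 transitions, 1 transversion

Mismatches (1-based):
site 2: A→G (purine→purine, transition)
site 5: C→A (pyrimidine→purine, transversion)
site 6: A→G (purine→purine, transition)
site 9: T→C (pyrimidine→pyrimidine, transition)
site 19: A→G (purine→purine, transition)
site 22: A→G (purine→purine, transition)
site 24: T→C (pyrimidine→pyrimidine, transition)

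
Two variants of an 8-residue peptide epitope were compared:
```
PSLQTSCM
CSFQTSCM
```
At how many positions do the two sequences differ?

2

Mismatches (1-based): position 1: P→C; position 3: L→F.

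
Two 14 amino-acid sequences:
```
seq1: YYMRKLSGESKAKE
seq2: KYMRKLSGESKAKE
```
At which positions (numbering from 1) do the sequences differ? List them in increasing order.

Scanning 1-based: 1: Y/K.

1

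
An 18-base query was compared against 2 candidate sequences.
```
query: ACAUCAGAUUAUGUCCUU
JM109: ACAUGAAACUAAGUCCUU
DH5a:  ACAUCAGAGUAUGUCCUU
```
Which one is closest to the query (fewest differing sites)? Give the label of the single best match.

DH5a

JM109 differs at 4 sites; DH5a differs at 1 site. The closest is DH5a.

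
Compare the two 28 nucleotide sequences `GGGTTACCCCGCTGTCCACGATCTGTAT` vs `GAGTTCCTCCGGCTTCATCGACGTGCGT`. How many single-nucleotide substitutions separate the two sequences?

12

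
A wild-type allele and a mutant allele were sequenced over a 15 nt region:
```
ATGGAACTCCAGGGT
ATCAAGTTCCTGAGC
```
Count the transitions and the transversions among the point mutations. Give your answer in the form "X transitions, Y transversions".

5 transitions, 2 transversions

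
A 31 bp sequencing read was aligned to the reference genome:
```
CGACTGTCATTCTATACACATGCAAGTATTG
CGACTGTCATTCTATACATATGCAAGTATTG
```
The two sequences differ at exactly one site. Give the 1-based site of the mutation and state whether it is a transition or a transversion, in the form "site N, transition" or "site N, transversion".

The sequences differ only at site 19: C→T (pyrimidine→pyrimidine), a transition.

site 19, transition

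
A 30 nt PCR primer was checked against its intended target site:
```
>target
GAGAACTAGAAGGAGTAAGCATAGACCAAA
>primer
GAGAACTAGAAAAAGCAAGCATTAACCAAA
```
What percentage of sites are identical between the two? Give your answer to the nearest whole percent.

83%

5 positions differ (12, 13, 16, 23, 24), so 25 of 30 match: 25/30 = 83.33%.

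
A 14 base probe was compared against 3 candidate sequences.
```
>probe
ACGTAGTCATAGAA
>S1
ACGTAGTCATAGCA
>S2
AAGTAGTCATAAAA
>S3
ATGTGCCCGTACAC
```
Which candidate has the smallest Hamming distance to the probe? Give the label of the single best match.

S1 differs at 1 position; S2 differs at 2 positions; S3 differs at 7 positions. The closest is S1.

S1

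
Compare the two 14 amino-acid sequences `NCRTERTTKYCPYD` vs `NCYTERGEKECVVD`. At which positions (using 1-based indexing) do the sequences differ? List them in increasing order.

Scanning 1-based: 3: R/Y; 7: T/G; 8: T/E; 10: Y/E; 12: P/V; 13: Y/V.

3, 7, 8, 10, 12, 13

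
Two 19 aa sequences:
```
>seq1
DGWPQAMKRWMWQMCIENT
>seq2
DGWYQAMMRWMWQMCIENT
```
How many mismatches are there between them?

2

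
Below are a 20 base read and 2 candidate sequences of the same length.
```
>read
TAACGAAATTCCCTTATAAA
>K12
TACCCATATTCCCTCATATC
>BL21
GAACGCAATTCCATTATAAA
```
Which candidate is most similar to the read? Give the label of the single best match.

K12 differs at 6 positions; BL21 differs at 3 positions. The closest is BL21.

BL21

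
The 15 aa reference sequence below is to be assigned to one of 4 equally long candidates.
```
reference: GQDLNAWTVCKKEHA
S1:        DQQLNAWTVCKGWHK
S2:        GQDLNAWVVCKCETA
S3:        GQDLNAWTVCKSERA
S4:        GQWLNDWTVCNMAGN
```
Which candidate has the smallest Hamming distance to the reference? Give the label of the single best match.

S3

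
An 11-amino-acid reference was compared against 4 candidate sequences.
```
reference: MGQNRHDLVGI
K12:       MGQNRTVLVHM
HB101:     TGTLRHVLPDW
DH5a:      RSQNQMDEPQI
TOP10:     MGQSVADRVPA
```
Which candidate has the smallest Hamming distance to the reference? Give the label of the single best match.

K12

Hamming distances to reference — K12: 4; HB101: 7; DH5a: 7; TOP10: 6.
Smallest is K12 with 4 mismatches.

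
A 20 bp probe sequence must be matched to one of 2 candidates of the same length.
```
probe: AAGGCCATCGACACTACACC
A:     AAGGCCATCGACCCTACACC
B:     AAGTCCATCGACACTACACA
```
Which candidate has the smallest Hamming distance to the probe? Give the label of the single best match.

Hamming distances to probe — A: 1; B: 2.
Smallest is A with 1 mismatch.

A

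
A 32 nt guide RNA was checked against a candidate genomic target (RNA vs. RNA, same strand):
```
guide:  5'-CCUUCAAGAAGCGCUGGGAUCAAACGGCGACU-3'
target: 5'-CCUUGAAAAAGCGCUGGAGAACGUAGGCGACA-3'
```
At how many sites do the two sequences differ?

11

Comparing position by position, 11 sites differ: 5 (C/G), 8 (G/A), 18 (G/A), 19 (A/G), 20 (U/A), 21 (C/A), 22 (A/C), 23 (A/G), 24 (A/U), 25 (C/A), 32 (U/A).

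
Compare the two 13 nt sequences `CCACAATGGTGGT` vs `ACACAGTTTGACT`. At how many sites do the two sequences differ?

Mismatches (1-based): site 1: C→A; site 6: A→G; site 8: G→T; site 9: G→T; site 10: T→G; site 11: G→A; site 12: G→C.

7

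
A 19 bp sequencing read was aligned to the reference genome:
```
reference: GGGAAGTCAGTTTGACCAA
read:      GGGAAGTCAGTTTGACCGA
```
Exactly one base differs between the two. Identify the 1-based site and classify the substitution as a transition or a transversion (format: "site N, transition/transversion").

Site 18 changes A→G. A is a purine and G is a purine, so this is a transition.

site 18, transition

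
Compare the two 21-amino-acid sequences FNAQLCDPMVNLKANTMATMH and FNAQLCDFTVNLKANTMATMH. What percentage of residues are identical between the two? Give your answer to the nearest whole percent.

Mismatches at positions 8, 9 (1-based): 2 of 21.
Identical positions: 19/21 = 90.48% → 90%.

90%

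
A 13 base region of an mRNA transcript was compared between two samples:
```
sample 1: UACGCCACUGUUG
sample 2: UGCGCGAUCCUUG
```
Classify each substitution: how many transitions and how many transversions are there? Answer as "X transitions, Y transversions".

Transitions (purine↔purine or pyrimidine↔pyrimidine): 2 A→G, 8 C→U, 9 U→C.
Transversions (purine↔pyrimidine): 6 C→G, 10 G→C.

3 transitions, 2 transversions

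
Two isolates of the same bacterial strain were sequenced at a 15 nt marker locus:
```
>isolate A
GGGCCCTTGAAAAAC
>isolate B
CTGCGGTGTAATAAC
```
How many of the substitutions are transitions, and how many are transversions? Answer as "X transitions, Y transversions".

0 transitions, 7 transversions

Transitions (purine↔purine or pyrimidine↔pyrimidine): none.
Transversions (purine↔pyrimidine): 1 G→C, 2 G→T, 5 C→G, 6 C→G, 8 T→G, 9 G→T, 12 A→T.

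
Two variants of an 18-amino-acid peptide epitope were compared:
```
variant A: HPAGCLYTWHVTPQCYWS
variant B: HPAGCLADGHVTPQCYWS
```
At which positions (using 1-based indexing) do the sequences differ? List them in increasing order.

Differences at position 7 (Y→A), position 8 (T→D), position 9 (W→G).

7, 8, 9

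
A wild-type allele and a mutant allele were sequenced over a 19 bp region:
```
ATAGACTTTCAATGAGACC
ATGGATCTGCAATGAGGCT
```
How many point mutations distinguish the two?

6

The sequences differ at bases 3, 6, 7, 9, 17, 19 (1-based) — 6 in total.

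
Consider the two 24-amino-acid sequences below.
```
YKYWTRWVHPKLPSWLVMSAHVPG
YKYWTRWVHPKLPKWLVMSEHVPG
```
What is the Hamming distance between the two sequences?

2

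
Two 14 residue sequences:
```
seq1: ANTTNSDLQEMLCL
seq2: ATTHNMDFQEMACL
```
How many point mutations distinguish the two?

The sequences differ at residues 2, 4, 6, 8, 12 (1-based) — 5 in total.

5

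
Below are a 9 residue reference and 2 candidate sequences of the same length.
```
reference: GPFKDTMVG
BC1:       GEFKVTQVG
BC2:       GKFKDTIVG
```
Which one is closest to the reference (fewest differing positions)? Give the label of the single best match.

Hamming distances to reference — BC1: 3; BC2: 2.
Smallest is BC2 with 2 mismatches.

BC2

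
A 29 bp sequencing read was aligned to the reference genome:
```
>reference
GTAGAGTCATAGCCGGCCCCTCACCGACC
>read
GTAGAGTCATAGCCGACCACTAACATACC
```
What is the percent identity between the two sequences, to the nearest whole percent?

Mismatches at positions 16, 19, 22, 25, 26 (1-based): 5 of 29.
Identical positions: 24/29 = 82.76% → 83%.

83%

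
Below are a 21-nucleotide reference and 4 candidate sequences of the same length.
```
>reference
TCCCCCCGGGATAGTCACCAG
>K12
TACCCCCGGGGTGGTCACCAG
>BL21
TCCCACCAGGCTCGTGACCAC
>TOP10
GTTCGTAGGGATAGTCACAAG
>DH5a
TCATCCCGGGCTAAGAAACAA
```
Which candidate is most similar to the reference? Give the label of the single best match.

K12 differs at 3 positions; BL21 differs at 6 positions; TOP10 differs at 7 positions; DH5a differs at 8 positions. The closest is K12.

K12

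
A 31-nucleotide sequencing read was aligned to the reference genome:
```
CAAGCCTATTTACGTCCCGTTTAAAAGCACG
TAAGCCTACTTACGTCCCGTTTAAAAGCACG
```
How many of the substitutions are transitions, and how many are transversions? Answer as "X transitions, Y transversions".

Transitions (purine↔purine or pyrimidine↔pyrimidine): 1 C→T, 9 T→C.
Transversions (purine↔pyrimidine): none.

2 transitions, 0 transversions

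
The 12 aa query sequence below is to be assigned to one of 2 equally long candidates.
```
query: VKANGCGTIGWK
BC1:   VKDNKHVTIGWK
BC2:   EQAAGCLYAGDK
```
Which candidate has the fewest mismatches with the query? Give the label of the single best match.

BC1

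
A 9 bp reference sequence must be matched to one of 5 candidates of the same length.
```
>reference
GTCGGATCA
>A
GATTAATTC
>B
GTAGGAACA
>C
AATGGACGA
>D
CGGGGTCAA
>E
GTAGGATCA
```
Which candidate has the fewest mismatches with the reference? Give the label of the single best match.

E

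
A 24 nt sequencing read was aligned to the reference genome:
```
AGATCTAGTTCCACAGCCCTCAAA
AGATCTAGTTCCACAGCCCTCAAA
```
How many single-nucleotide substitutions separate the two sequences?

0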